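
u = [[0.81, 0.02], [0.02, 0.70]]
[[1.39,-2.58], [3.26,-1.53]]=u@ [[1.6,-3.13], [4.61,-2.10]]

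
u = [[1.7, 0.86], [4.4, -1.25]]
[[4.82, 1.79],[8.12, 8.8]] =u @ [[2.2,1.66], [1.25,-1.2]]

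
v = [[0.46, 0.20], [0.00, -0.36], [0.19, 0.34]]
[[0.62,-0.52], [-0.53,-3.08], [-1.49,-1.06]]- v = [[0.16, -0.72], [-0.53, -2.72], [-1.68, -1.4]]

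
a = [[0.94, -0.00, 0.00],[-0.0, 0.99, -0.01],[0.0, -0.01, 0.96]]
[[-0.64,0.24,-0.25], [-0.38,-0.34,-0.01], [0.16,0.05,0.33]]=a @ [[-0.68,  0.26,  -0.27], [-0.38,  -0.34,  -0.01], [0.16,  0.05,  0.34]]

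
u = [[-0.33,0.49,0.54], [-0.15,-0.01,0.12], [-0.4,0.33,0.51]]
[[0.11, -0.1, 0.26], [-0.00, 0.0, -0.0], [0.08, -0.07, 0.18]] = u @[[-0.02, 0.01, -0.04], [0.23, -0.21, 0.51], [-0.01, 0.01, -0.01]]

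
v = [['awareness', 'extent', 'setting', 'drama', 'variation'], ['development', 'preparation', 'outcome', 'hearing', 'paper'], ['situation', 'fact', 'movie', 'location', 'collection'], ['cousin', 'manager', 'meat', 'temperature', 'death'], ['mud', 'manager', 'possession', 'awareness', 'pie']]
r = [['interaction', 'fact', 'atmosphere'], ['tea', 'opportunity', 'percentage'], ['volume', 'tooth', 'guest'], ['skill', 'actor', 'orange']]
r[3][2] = 'orange'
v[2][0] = 'situation'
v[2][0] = 'situation'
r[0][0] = 'interaction'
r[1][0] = 'tea'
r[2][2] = 'guest'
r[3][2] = 'orange'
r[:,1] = ['fact', 'opportunity', 'tooth', 'actor']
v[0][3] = 'drama'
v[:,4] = ['variation', 'paper', 'collection', 'death', 'pie']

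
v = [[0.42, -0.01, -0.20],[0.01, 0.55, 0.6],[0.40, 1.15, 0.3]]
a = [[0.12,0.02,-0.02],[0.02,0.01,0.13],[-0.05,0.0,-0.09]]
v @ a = [[0.06, 0.01, 0.01], [-0.02, 0.01, 0.02], [0.06, 0.02, 0.11]]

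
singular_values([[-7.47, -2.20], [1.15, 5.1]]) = [8.36, 4.26]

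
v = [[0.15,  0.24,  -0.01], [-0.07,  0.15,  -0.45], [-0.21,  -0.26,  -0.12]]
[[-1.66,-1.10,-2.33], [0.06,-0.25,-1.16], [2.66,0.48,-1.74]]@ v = [[0.32,  0.04,  0.79], [0.27,  0.28,  0.25], [0.73,  1.16,  -0.03]]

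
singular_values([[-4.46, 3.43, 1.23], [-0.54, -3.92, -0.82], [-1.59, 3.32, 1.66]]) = [7.41, 3.24, 0.61]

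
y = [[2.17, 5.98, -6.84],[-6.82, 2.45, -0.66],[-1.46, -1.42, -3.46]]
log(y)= [[1.90+0.31j,(1.06+0.02j),-0.73+1.40j], [(-1.09+0.34j),(1.85+0.02j),(0.41+1.54j)], [(-0.05+0.62j),(-0.24+0.04j),1.76+2.81j]]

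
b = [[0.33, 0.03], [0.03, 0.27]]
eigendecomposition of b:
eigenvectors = [[0.92, -0.38], [0.38, 0.92]]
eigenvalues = [0.34, 0.26]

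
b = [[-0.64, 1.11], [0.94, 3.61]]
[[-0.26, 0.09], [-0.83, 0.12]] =b @ [[0.00, -0.06], [-0.23, 0.05]]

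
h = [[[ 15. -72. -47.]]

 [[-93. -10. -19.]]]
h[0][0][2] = -47.0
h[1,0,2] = -19.0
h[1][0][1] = -10.0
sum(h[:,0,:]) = -226.0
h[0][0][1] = -72.0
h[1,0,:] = [-93.0, -10.0, -19.0]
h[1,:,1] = [-10.0]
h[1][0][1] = -10.0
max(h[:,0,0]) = 15.0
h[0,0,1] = -72.0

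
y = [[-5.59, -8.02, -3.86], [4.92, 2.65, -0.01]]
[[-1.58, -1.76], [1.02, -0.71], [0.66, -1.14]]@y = [[0.17, 8.01, 6.12],[-9.19, -10.06, -3.93],[-9.3, -8.31, -2.54]]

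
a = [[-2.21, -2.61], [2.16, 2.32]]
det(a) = 0.51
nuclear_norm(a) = 4.77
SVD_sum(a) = [[-2.27, -2.56], [2.10, 2.37]] + [[0.06, -0.05], [0.06, -0.05]]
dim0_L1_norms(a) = [4.37, 4.93]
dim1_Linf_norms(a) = [2.61, 2.32]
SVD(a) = [[-0.73,0.68],[0.68,0.73]] @ diag([4.66178214958481, 0.10948602564910903]) @ [[0.66, 0.75], [0.75, -0.66]]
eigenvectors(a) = [[0.74+0.00j,0.74-0.00j], [(-0.64-0.2j),(-0.64+0.2j)]]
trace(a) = 0.11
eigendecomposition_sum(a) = [[-1.10+0.44j, -1.31+0.10j], [1.08-0.08j, (1.16+0.27j)]] + [[(-1.1-0.44j),(-1.31-0.1j)], [(1.08+0.08j),1.16-0.27j]]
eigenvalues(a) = [(0.06+0.71j), (0.06-0.71j)]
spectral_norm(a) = 4.66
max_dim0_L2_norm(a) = 3.49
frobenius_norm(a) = 4.66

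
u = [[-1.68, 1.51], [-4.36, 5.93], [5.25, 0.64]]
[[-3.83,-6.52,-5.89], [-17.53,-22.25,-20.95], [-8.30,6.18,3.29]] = u@[[-1.12, 1.50, 0.97], [-3.78, -2.65, -2.82]]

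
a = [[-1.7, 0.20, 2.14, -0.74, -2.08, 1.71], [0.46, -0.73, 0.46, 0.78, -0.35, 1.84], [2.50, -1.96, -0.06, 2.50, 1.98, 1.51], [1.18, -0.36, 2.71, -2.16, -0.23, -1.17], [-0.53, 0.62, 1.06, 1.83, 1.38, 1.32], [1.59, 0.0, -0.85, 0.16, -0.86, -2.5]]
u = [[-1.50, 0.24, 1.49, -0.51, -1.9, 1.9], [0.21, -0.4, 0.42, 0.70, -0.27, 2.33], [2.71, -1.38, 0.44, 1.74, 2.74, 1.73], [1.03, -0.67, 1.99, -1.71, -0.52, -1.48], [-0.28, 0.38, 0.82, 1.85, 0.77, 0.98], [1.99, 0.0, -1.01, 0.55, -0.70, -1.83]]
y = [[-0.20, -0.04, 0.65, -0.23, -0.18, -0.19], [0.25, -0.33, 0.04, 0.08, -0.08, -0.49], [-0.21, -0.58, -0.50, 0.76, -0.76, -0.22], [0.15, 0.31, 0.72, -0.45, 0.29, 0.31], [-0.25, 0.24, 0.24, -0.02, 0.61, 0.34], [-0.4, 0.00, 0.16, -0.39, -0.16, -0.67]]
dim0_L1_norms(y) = [1.46, 1.5, 2.31, 1.93, 2.08, 2.22]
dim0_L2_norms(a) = [3.68, 2.22, 3.74, 3.93, 3.33, 4.24]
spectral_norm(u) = 5.40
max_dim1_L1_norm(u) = 10.74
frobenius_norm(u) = 8.20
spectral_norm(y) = 1.79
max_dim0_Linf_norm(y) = 0.76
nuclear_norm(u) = 16.70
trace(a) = -5.77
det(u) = 5.54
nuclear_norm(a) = 18.19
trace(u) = -4.23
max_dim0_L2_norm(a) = 4.24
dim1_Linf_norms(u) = [1.9, 2.33, 2.74, 1.99, 1.85, 1.99]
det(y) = -0.00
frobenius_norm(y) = 2.31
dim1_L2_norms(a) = [3.91, 2.25, 4.75, 3.87, 2.96, 3.2]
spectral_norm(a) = 5.71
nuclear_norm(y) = 4.50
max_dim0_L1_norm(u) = 10.25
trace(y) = -1.54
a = y + u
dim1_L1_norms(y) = [1.49, 1.27, 3.03, 2.23, 1.7, 1.78]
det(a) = -93.23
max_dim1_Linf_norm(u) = 2.74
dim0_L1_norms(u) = [7.72, 3.07, 6.17, 7.06, 6.9, 10.25]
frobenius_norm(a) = 8.77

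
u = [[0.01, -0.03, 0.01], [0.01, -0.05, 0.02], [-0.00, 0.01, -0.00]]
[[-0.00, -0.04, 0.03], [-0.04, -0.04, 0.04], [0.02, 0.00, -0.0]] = u @ [[4.84, -3.95, 2.13],[2.27, 0.41, -0.18],[1.48, 1.15, 0.47]]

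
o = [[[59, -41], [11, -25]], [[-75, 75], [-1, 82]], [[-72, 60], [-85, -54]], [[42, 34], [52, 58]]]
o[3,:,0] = [42, 52]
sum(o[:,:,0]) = -69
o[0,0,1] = -41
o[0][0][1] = -41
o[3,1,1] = 58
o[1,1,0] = -1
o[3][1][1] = 58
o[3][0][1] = 34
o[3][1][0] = 52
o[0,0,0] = 59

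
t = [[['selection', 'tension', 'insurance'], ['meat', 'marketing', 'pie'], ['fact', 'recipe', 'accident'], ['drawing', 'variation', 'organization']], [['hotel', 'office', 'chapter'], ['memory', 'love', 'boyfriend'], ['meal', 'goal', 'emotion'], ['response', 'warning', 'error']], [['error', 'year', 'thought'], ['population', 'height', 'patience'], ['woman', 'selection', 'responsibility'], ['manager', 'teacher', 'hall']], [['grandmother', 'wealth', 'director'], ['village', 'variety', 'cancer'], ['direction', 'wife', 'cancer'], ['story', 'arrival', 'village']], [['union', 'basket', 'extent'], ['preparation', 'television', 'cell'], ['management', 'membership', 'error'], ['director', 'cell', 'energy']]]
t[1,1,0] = 'memory'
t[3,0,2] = 'director'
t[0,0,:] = ['selection', 'tension', 'insurance']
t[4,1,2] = 'cell'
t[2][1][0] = 'population'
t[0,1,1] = 'marketing'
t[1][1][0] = 'memory'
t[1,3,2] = 'error'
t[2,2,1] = 'selection'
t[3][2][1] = 'wife'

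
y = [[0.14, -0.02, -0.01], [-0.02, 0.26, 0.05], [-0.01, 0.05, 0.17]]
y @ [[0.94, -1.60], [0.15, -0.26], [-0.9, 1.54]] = [[0.14,-0.23], [-0.02,0.04], [-0.15,0.26]]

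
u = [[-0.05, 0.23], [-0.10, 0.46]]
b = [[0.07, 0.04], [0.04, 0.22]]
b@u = [[-0.01, 0.03],[-0.02, 0.11]]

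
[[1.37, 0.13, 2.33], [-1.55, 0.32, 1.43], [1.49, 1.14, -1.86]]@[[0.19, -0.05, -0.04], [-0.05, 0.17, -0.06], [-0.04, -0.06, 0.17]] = [[0.16, -0.19, 0.33], [-0.37, 0.05, 0.29], [0.30, 0.23, -0.44]]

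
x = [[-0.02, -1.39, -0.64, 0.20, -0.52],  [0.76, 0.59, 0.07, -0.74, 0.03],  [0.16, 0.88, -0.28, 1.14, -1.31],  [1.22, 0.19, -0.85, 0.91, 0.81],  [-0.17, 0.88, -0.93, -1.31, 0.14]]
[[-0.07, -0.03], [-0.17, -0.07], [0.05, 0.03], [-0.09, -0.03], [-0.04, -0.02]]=x@[[-0.18, -0.07], [0.05, 0.02], [0.0, 0.00], [0.09, 0.04], [0.05, 0.02]]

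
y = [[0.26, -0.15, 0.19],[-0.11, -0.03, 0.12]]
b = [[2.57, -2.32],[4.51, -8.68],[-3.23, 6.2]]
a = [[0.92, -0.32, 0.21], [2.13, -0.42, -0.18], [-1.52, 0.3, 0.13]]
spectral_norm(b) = 12.46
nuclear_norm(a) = 3.14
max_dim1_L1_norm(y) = 0.6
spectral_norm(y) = 0.36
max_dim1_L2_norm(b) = 9.78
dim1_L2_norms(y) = [0.36, 0.17]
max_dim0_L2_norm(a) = 2.77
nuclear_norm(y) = 0.52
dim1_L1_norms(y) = [0.6, 0.26]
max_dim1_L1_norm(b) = 13.19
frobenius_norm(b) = 12.51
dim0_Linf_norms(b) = [4.51, 8.68]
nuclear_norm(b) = 13.62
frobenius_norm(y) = 0.39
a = b @ y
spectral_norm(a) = 2.84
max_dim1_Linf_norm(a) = 2.13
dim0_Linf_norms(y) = [0.26, 0.15, 0.19]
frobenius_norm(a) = 2.86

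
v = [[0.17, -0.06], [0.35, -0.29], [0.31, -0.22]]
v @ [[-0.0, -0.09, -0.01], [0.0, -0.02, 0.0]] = [[0.00,-0.01,-0.0], [0.0,-0.03,-0.0], [0.0,-0.02,-0.00]]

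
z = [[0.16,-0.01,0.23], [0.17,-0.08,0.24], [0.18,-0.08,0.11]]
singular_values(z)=[0.46, 0.09, 0.04]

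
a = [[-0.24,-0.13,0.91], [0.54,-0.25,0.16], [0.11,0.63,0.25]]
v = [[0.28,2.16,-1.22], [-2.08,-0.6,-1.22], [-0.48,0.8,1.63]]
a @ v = [[-0.23, 0.29, 1.93], [0.59, 1.44, -0.09], [-1.4, 0.06, -0.50]]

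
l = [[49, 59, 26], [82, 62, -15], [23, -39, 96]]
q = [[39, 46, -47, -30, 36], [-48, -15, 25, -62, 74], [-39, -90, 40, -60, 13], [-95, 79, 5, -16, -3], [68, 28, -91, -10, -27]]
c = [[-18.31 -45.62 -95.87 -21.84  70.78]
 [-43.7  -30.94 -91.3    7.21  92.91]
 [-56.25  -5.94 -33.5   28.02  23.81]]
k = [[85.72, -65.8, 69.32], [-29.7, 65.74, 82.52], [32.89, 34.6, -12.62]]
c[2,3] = 28.02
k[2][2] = -12.62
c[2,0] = -56.25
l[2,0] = 23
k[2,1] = 34.6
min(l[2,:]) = -39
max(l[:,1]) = 62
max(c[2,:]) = 28.02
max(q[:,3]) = -10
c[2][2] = -33.5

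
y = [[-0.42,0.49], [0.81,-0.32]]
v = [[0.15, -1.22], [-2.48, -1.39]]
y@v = [[-1.28, -0.17],[0.92, -0.54]]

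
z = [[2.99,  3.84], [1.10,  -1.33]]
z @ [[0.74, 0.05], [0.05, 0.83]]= [[2.4,3.34], [0.75,-1.05]]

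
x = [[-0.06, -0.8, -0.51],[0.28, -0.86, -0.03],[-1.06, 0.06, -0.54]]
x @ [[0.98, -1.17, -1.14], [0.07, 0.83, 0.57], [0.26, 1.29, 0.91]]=[[-0.25, -1.25, -0.85], [0.21, -1.08, -0.84], [-1.18, 0.59, 0.75]]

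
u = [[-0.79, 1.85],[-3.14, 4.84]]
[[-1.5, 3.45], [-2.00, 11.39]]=u @ [[-1.8, -2.21], [-1.58, 0.92]]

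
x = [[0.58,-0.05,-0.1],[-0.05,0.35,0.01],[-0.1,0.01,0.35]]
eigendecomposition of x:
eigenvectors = [[0.92, -0.38, -0.07], [-0.18, -0.25, -0.95], [-0.34, -0.89, 0.3]]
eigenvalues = [0.63, 0.31, 0.34]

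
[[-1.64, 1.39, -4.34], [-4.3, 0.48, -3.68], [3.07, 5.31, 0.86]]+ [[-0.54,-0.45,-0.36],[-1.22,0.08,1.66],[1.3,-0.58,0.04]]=[[-2.18,0.94,-4.7], [-5.52,0.56,-2.02], [4.37,4.73,0.90]]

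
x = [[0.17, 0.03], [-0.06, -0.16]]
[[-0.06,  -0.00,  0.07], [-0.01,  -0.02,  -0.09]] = x @ [[-0.41, -0.03, 0.37],[0.23, 0.14, 0.4]]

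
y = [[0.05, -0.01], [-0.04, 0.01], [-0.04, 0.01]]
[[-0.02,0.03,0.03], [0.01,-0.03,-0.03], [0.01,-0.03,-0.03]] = y @ [[-0.29, 0.56, 0.53], [0.3, -0.56, -0.54]]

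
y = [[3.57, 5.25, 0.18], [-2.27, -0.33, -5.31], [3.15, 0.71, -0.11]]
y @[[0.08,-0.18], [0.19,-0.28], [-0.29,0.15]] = [[1.23, -2.09], [1.30, -0.30], [0.42, -0.78]]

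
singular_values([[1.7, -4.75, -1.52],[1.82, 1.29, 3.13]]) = [5.6, 3.34]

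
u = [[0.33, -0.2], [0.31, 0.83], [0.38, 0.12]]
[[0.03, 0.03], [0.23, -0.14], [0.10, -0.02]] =u @[[0.20, -0.01],[0.20, -0.16]]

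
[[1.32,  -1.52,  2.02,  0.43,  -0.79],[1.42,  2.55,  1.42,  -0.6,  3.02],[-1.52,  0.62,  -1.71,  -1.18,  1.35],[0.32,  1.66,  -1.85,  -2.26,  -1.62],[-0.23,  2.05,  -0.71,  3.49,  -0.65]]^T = [[1.32, 1.42, -1.52, 0.32, -0.23], [-1.52, 2.55, 0.62, 1.66, 2.05], [2.02, 1.42, -1.71, -1.85, -0.71], [0.43, -0.60, -1.18, -2.26, 3.49], [-0.79, 3.02, 1.35, -1.62, -0.65]]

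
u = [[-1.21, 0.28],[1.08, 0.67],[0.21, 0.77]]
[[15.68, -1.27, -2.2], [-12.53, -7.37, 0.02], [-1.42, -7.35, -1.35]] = u@[[-12.59, -1.09, 1.33], [1.59, -9.25, -2.12]]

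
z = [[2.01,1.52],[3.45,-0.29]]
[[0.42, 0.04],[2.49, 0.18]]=z@[[0.67, 0.05], [-0.61, -0.04]]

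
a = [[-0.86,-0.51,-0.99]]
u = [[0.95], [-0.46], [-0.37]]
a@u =[[-0.22]]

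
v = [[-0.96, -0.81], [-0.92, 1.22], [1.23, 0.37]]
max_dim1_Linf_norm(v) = 1.23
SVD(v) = [[-0.57, 0.47], [-0.43, -0.87], [0.70, -0.16]] @ diag([1.814642511434588, 1.5064436782350585]) @ [[0.99, 0.11], [0.11, -0.99]]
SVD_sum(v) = [[-1.04,-0.11], [-0.78,-0.08], [1.26,0.14]] + [[0.08,  -0.70], [-0.14,  1.30], [-0.03,  0.23]]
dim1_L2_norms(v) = [1.26, 1.53, 1.28]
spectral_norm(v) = 1.81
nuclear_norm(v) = 3.32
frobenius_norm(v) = 2.36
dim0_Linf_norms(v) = [1.23, 1.22]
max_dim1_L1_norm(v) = 2.14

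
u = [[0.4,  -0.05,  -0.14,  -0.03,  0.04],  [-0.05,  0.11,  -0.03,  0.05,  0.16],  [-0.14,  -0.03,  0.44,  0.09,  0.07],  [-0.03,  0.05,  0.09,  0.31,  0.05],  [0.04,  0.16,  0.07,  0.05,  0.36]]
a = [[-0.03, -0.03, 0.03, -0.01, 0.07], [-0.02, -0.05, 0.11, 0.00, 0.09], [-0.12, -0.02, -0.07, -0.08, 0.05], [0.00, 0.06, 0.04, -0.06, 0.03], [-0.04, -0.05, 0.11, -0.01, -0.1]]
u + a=[[0.37, -0.08, -0.11, -0.04, 0.11],[-0.07, 0.06, 0.08, 0.05, 0.25],[-0.26, -0.05, 0.37, 0.01, 0.12],[-0.03, 0.11, 0.13, 0.25, 0.08],[0.0, 0.11, 0.18, 0.04, 0.26]]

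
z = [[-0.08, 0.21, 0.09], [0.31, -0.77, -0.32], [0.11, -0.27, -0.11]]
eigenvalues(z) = [-0.97, 0.01, 0.0]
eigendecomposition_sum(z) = [[-0.08, 0.21, 0.09], [0.31, -0.77, -0.32], [0.11, -0.27, -0.11]] + [[0.00, -0.00, 0.00], [0.0, -0.0, 0.00], [0.00, -0.00, 0.0]] + [[0.0, 0.0, -0.00], [0.0, 0.00, -0.0], [-0.00, -0.00, 0.0]]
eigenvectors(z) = [[0.25,-0.88,-0.54], [-0.91,-0.17,-0.50], [-0.32,-0.44,0.68]]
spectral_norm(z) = 0.97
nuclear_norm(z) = 0.98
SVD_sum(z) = [[-0.08, 0.21, 0.09], [0.31, -0.77, -0.32], [0.11, -0.27, -0.11]] + [[0.00, 0.0, 0.0], [0.0, 0.0, 0.00], [0.0, 0.00, 0.00]] + [[0.0, 0.00, -0.0], [0.00, 0.0, -0.00], [-0.00, -0.00, 0.00]]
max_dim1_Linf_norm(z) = 0.77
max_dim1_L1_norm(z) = 1.4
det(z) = -0.00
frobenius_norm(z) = 0.97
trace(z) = -0.96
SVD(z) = [[-0.25, -0.89, -0.38], [0.91, -0.09, -0.40], [0.32, -0.45, 0.84]] @ diag([0.9731732961133278, 0.005738834001710574, 0.0008952743834859895]) @ [[0.35, -0.87, -0.36],[-0.78, -0.06, -0.62],[-0.52, -0.5, 0.70]]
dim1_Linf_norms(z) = [0.21, 0.77, 0.27]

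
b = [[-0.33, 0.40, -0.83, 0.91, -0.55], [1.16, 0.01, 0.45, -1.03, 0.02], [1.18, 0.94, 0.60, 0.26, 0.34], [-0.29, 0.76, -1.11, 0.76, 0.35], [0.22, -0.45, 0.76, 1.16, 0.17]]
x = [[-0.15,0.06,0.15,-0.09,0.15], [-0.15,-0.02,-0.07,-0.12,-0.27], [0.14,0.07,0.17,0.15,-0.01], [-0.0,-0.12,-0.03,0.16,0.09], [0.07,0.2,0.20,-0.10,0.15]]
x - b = [[0.18, -0.34, 0.98, -1.0, 0.7], [-1.31, -0.03, -0.52, 0.91, -0.29], [-1.04, -0.87, -0.43, -0.11, -0.35], [0.29, -0.88, 1.08, -0.60, -0.26], [-0.15, 0.65, -0.56, -1.26, -0.02]]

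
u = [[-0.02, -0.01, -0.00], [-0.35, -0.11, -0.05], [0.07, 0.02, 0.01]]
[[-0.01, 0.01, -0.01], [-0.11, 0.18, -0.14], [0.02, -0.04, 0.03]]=u@[[0.34, -0.66, 0.4],[0.03, 0.82, -0.15],[-0.26, -0.71, 0.26]]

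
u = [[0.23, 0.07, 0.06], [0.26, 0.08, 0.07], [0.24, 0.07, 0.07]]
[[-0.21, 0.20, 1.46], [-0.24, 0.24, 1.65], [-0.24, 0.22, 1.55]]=u @ [[-0.65,  -1.1,  5.84], [1.41,  4.22,  -1.94], [-2.63,  2.64,  4.13]]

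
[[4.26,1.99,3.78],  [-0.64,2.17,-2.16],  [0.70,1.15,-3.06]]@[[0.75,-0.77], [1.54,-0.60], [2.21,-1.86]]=[[14.61,-11.5], [-1.91,3.21], [-4.47,4.46]]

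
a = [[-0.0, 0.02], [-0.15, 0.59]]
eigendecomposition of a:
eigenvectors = [[-0.97, -0.03], [-0.25, -1.00]]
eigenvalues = [0.01, 0.58]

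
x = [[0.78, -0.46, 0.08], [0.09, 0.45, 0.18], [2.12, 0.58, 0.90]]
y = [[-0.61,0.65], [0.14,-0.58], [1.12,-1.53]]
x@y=[[-0.45, 0.65], [0.21, -0.48], [-0.2, -0.34]]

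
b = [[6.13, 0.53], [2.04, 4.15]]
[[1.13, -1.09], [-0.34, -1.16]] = b @ [[0.20, -0.16], [-0.18, -0.20]]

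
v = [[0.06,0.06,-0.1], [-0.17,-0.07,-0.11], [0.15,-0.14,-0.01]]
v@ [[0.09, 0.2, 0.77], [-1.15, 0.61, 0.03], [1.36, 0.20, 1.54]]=[[-0.20,0.03,-0.11],  [-0.08,-0.10,-0.3],  [0.16,-0.06,0.10]]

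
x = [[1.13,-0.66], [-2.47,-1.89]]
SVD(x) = [[-0.18, 0.98], [0.98, 0.18]] @ diag([3.1562432828508253, 1.1931589749312712]) @ [[-0.84, -0.55], [0.55, -0.84]]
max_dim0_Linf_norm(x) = 2.47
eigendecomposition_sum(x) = [[1.41,-0.27], [-1.00,0.19]] + [[-0.28, -0.39],[-1.47, -2.08]]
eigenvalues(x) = [1.6, -2.36]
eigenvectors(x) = [[0.82, 0.19], [-0.58, 0.98]]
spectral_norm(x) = 3.16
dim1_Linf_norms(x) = [1.13, 2.47]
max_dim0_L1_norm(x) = 3.6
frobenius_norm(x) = 3.37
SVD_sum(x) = [[0.48,  0.32], [-2.59,  -1.71]] + [[0.65, -0.98], [0.12, -0.18]]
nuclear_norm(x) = 4.35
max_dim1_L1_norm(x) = 4.36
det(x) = -3.77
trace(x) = -0.76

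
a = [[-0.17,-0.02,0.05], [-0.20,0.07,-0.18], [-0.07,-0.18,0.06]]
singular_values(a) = [0.3, 0.23, 0.09]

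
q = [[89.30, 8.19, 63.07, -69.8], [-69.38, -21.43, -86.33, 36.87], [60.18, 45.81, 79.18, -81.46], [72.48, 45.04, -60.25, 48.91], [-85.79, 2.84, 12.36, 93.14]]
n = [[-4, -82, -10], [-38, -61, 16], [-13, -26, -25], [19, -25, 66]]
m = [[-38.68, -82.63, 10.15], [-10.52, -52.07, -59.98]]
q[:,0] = [89.3, -69.38, 60.18, 72.48, -85.79]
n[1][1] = -61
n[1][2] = 16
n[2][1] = -26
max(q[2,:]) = 79.18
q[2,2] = 79.18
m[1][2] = -59.98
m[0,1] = -82.63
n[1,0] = -38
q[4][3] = 93.14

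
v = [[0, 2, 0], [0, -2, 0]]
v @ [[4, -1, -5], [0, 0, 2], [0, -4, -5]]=[[0, 0, 4], [0, 0, -4]]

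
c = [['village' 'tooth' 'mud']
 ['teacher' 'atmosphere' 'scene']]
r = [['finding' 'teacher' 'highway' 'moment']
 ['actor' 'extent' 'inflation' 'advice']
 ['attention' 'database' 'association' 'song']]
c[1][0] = 'teacher'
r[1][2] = 'inflation'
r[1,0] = 'actor'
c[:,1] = ['tooth', 'atmosphere']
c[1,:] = ['teacher', 'atmosphere', 'scene']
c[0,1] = 'tooth'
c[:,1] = ['tooth', 'atmosphere']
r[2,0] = 'attention'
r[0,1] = 'teacher'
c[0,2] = 'mud'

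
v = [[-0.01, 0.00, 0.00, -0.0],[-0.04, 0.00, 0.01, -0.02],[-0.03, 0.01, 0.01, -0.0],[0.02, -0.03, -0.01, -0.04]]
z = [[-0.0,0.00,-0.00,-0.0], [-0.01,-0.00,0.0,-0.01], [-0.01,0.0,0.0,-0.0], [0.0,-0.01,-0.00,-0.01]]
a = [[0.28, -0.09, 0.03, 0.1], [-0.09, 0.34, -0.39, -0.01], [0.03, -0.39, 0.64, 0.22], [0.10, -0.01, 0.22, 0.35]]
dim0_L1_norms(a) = [0.5, 0.83, 1.28, 0.68]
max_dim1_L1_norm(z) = 0.02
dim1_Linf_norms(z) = [0.0, 0.01, 0.01, 0.01]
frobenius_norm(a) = 1.08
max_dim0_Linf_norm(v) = 0.04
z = v @ a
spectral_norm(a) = 0.98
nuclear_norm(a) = 1.61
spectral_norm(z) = 0.02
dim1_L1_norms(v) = [0.01, 0.07, 0.05, 0.1]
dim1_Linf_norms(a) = [0.28, 0.39, 0.64, 0.35]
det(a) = -0.00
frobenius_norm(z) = 0.02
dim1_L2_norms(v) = [0.01, 0.05, 0.03, 0.05]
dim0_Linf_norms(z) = [0.01, 0.01, 0.0, 0.01]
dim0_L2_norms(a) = [0.31, 0.53, 0.78, 0.43]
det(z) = 0.00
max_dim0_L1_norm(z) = 0.02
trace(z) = -0.01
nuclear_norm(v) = 0.12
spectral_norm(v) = 0.06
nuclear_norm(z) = 0.03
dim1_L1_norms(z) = [0.0, 0.02, 0.01, 0.02]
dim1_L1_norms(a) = [0.5, 0.83, 1.28, 0.68]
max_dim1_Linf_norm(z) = 0.01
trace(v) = -0.04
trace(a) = 1.61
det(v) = -0.00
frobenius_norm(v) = 0.08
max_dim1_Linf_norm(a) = 0.64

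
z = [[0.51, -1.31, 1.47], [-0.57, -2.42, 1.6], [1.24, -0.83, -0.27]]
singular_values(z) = [3.52, 1.53, 0.69]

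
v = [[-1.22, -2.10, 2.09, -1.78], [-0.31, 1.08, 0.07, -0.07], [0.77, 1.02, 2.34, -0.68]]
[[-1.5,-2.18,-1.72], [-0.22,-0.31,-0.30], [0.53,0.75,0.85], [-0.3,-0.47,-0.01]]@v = [[1.18, -0.96, -7.31, 3.99], [0.13, -0.18, -1.18, 0.62], [-0.22, 0.56, 3.15, -1.57], [0.5, 0.11, -0.68, 0.57]]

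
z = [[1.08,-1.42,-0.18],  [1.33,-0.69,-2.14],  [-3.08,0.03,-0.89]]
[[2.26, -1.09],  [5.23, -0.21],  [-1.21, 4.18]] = z @ [[0.87, -1.18],[-0.72, -0.05],[-1.67, -0.62]]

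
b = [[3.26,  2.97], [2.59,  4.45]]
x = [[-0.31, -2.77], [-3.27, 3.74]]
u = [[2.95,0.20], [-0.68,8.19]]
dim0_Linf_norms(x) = [3.27, 3.74]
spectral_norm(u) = 8.22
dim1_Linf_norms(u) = [2.95, 8.19]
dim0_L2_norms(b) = [4.16, 5.35]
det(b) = 6.81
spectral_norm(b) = 6.70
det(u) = 24.30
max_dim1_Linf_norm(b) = 4.45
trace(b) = 7.71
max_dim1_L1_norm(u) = 8.87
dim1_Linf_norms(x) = [2.77, 3.74]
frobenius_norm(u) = 8.73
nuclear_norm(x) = 7.27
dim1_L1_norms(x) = [3.08, 7.01]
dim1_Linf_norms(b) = [3.26, 4.45]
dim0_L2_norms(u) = [3.03, 8.19]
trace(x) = 3.43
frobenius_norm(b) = 6.78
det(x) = -10.22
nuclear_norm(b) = 7.72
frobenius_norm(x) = 5.70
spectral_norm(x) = 5.37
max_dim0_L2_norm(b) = 5.35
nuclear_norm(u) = 11.17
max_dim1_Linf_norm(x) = 3.74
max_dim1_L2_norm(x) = 4.97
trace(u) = 11.14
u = b + x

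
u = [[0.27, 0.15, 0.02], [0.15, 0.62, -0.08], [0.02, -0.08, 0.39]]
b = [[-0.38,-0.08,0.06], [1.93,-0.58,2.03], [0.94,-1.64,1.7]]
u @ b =[[0.21,-0.14,0.35],[1.06,-0.24,1.13],[0.20,-0.59,0.5]]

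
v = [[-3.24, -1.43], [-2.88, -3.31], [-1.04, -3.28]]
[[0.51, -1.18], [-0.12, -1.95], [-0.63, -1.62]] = v @ [[-0.28, 0.17], [0.28, 0.44]]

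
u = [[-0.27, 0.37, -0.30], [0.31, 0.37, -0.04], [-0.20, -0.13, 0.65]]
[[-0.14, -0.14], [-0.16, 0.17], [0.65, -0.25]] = u@ [[-0.43, 0.63], [0.01, -0.09], [0.87, -0.21]]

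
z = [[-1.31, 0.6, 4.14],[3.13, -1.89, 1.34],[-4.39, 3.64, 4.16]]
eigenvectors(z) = [[-0.35-0.44j, (-0.35+0.44j), 0.62+0.00j], [-0.73+0.00j, -0.73-0.00j, 0.56+0.00j], [(0.32-0.23j), (0.32+0.23j), (0.55+0j)]]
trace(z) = 0.96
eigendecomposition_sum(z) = [[(0.12+2.13j), -0.72-1.26j, 0.59-1.13j], [(2.26+1.61j), (-1.87-0.29j), -0.66-1.52j], [(-1.5+0.01j), 0.91-0.46j, 0.77+0.46j]] + [[0.12-2.13j, (-0.72+1.26j), (0.59+1.13j)],[(2.26-1.61j), -1.87+0.29j, -0.66+1.52j],[(-1.5-0.01j), (0.91+0.46j), 0.77-0.46j]] + [[-1.55-0.00j, 2.04+0.00j, 2.95+0.00j], [-1.40-0.00j, (1.84+0j), (2.66+0j)], [-1.38-0.00j, (1.82+0j), (2.62+0j)]]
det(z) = 18.17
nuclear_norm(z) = 12.83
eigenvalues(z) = [(-0.97+2.3j), (-0.97-2.3j), (2.91+0j)]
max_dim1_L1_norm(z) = 12.19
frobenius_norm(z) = 9.18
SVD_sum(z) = [[-2.30, 1.73, 2.29], [1.26, -0.95, -1.25], [-4.41, 3.32, 4.39]] + [[1.21, -0.83, 1.84],[1.7, -1.17, 2.6],[-0.14, 0.1, -0.22]] + [[-0.22,  -0.30,  0.01], [0.17,  0.23,  -0.01], [0.16,  0.22,  -0.01]]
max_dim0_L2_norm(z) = 6.02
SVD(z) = [[-0.45,-0.58,-0.68],[0.25,-0.81,0.53],[-0.86,0.07,0.51]] @ diag([8.200847434776538, 4.0815664538888745, 0.54269386767137]) @ [[0.63, -0.47, -0.62], [-0.51, 0.35, -0.78], [0.59, 0.81, -0.02]]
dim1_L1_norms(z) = [6.05, 6.36, 12.19]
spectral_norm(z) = 8.20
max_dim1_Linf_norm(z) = 4.39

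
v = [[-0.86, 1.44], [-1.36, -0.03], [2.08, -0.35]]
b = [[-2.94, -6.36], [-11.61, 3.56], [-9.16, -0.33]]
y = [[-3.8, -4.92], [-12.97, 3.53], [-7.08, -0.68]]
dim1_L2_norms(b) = [7.01, 12.14, 9.17]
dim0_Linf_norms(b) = [11.61, 6.36]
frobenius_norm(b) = 16.75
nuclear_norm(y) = 21.22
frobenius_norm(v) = 3.02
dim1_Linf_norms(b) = [6.36, 11.61, 9.16]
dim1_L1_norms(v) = [2.3, 1.39, 2.43]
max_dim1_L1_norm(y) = 16.5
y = b + v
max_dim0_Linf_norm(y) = 12.97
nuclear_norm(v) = 3.99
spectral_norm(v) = 2.76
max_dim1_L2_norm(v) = 2.11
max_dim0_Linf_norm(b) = 11.61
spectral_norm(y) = 15.34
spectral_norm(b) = 15.15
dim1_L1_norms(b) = [9.3, 15.17, 9.49]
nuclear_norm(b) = 22.29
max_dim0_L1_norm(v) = 4.3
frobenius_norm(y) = 16.43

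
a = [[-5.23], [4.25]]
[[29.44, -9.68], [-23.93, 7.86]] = a @[[-5.63,1.85]]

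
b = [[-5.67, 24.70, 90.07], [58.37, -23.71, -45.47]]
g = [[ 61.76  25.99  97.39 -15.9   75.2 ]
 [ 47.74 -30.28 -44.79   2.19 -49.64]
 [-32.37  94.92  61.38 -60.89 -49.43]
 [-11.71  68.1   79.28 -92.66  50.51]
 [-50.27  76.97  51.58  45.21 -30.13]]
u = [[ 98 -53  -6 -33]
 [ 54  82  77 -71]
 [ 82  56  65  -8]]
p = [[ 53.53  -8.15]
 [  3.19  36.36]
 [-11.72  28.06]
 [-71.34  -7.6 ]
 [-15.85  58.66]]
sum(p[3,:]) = -78.94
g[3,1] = 68.1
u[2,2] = 65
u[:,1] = [-53, 82, 56]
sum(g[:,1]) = 235.7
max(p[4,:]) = 58.66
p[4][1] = 58.66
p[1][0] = 3.19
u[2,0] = 82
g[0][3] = -15.9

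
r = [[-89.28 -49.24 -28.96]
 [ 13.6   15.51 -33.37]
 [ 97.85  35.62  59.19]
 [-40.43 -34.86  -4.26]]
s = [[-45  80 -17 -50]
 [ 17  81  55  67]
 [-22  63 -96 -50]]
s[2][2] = -96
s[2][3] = -50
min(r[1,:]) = -33.37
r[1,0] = 13.6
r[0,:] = [-89.28, -49.24, -28.96]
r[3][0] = -40.43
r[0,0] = -89.28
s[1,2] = 55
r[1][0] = 13.6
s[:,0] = [-45, 17, -22]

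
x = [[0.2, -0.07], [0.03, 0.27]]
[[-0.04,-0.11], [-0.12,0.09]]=x @ [[-0.37,-0.42], [-0.42,0.39]]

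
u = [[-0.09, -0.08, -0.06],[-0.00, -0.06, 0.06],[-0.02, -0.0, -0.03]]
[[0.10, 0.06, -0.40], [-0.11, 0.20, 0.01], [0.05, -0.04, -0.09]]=u @ [[0.71, 0.08, 1.67], [-0.40, -1.86, 1.69], [-2.24, 1.43, 1.91]]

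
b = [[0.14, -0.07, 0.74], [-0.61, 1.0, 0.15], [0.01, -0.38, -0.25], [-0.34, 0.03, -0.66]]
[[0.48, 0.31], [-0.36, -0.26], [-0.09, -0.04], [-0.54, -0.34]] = b @ [[0.55, 0.30], [-0.1, -0.13], [0.53, 0.35]]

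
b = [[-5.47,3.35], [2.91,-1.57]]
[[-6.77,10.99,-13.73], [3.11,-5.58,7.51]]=b @ [[-0.19, -1.22, 3.11], [-2.33, 1.29, 0.98]]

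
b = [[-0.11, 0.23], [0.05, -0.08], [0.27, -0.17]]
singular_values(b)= [0.4, 0.11]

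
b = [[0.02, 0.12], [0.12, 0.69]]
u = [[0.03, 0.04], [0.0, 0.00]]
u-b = [[0.01, -0.08], [-0.12, -0.69]]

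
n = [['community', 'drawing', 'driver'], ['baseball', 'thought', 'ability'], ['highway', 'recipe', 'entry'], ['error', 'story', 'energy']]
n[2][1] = 'recipe'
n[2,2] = 'entry'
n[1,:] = ['baseball', 'thought', 'ability']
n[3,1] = 'story'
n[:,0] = ['community', 'baseball', 'highway', 'error']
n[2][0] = 'highway'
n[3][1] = 'story'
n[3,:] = ['error', 'story', 'energy']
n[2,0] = 'highway'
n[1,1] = 'thought'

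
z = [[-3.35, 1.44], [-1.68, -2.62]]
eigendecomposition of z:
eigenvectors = [[(-0.16+0.66j), (-0.16-0.66j)], [(-0.73+0j), -0.73-0.00j]]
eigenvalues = [(-2.98+1.51j), (-2.98-1.51j)]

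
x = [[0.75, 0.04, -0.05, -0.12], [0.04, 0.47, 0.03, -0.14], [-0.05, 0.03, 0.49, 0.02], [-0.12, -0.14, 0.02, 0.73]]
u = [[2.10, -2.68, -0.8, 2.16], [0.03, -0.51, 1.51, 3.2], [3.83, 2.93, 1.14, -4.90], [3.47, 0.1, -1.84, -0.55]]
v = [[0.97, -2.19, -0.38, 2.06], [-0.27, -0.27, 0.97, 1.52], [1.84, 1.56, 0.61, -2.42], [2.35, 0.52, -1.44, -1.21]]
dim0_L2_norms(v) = [3.15, 2.75, 1.88, 3.72]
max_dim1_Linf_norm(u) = 4.9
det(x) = 0.11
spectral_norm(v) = 4.82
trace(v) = 0.10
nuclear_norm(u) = 16.53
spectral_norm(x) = 0.90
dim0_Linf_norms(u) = [3.83, 2.93, 1.84, 4.9]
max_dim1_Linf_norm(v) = 2.42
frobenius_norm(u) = 9.69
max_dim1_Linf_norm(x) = 0.75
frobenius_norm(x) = 1.28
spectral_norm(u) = 7.85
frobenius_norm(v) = 5.91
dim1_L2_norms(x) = [0.76, 0.49, 0.49, 0.75]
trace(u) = 2.18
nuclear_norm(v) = 9.93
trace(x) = 2.44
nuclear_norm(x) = 2.44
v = x @ u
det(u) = -115.15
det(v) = -13.12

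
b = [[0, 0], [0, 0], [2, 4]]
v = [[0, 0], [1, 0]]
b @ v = [[0, 0], [0, 0], [4, 0]]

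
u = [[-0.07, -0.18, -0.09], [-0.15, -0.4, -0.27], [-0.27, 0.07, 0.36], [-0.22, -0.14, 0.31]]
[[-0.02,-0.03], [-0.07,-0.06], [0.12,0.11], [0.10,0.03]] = u @ [[-0.05, -0.37], [0.0, 0.30], [0.3, -0.02]]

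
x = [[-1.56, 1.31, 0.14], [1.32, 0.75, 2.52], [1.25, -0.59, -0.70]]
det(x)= 3.596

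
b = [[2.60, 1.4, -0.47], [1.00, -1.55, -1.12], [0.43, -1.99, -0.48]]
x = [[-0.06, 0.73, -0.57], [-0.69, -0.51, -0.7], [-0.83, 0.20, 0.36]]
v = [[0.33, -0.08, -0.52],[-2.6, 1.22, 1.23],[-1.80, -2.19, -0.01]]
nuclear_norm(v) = 6.31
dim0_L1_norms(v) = [4.73, 3.49, 1.76]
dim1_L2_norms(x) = [0.93, 1.11, 0.93]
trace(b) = 0.57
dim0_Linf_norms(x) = [0.83, 0.73, 0.7]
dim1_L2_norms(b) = [2.99, 2.16, 2.09]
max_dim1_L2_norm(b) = 2.99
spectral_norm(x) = 1.16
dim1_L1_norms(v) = [0.93, 5.05, 4.0]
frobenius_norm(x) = 1.72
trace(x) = -0.21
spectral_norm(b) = 3.06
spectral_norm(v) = 3.36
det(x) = 0.93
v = x @ b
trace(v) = 1.54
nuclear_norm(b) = 6.34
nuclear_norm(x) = 2.95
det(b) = -3.24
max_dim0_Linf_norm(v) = 2.6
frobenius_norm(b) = 4.24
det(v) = -3.04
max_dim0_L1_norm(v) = 4.73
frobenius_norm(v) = 4.26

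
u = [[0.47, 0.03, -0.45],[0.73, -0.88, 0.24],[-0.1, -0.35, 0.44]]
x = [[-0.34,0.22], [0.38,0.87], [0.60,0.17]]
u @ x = [[-0.42, 0.05],  [-0.44, -0.56],  [0.16, -0.25]]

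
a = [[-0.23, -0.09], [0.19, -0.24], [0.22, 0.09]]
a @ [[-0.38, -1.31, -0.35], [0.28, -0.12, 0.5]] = [[0.06, 0.31, 0.04], [-0.14, -0.22, -0.19], [-0.06, -0.3, -0.03]]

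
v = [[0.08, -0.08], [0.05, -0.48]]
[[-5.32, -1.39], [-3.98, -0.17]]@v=[[-0.5, 1.09],[-0.33, 0.4]]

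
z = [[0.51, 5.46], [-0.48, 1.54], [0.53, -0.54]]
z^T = [[0.51,-0.48,0.53], [5.46,1.54,-0.54]]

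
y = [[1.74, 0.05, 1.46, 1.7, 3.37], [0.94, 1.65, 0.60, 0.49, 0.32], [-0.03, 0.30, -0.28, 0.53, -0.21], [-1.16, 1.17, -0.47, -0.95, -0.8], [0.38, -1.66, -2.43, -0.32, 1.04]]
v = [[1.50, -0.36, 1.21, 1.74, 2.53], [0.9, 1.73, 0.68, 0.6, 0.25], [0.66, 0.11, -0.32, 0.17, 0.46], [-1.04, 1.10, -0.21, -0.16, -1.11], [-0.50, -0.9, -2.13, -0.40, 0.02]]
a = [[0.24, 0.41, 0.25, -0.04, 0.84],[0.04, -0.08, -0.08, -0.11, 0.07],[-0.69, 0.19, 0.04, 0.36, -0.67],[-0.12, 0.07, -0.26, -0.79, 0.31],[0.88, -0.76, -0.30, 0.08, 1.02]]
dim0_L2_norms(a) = [1.15, 0.89, 0.48, 0.88, 1.52]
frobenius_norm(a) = 2.33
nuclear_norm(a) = 3.99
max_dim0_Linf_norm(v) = 2.53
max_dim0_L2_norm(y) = 3.64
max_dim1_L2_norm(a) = 1.58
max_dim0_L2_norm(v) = 2.81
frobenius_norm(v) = 5.30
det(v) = -0.28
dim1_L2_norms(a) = [1.0, 0.18, 1.05, 0.9, 1.58]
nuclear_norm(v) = 9.16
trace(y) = 3.20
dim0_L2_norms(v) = [2.2, 2.27, 2.57, 1.9, 2.81]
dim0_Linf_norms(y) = [1.74, 1.66, 2.43, 1.7, 3.37]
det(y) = -13.29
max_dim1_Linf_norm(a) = 1.02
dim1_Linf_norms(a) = [0.84, 0.11, 0.69, 0.79, 1.02]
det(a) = -0.00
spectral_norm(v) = 4.25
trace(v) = 2.77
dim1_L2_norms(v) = [3.64, 2.17, 0.89, 1.9, 2.4]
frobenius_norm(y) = 6.22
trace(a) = 0.43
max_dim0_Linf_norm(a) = 1.02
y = v + a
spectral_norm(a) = 1.94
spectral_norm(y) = 4.81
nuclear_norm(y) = 11.30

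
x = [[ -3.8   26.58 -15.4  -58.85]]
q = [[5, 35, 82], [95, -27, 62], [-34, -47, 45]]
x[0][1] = 26.58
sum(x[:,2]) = -15.4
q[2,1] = -47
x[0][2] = -15.4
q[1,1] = -27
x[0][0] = -3.8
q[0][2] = 82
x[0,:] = [-3.8, 26.58, -15.4, -58.85]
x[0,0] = -3.8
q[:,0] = [5, 95, -34]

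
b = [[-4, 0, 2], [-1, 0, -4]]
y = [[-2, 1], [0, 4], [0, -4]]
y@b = [[7, 0, -8], [-4, 0, -16], [4, 0, 16]]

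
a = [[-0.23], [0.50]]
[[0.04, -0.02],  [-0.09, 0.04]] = a @ [[-0.18,0.07]]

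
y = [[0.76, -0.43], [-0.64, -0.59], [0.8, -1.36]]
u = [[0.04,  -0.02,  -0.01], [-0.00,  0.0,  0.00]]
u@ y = [[0.04, 0.01],[0.0, 0.00]]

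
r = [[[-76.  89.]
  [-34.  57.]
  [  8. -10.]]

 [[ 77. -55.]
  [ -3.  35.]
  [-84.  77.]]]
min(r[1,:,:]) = -84.0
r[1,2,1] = 77.0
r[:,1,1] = [57.0, 35.0]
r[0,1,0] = -34.0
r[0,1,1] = 57.0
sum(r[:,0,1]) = 34.0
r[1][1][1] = 35.0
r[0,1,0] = -34.0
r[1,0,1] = -55.0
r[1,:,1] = [-55.0, 35.0, 77.0]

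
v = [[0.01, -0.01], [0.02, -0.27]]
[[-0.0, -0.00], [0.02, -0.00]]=v@[[-0.11, -0.14], [-0.08, 0.00]]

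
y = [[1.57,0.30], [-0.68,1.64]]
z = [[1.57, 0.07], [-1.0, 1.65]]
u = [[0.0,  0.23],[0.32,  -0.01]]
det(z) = 2.66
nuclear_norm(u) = 0.55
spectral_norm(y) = 1.87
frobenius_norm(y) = 2.39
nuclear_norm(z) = 3.39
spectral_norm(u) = 0.32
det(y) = 2.78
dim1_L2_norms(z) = [1.57, 1.93]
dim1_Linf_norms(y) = [1.57, 1.64]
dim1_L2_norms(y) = [1.6, 1.78]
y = u + z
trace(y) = 3.21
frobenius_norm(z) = 2.49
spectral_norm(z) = 2.16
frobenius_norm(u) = 0.39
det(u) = -0.07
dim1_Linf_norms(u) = [0.23, 0.32]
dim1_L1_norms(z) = [1.64, 2.65]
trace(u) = -0.01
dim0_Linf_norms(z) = [1.57, 1.65]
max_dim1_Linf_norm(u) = 0.32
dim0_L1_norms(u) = [0.32, 0.24]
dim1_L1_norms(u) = [0.23, 0.33]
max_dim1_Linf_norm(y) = 1.64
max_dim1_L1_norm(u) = 0.33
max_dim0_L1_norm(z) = 2.57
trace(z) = 3.22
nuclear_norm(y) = 3.36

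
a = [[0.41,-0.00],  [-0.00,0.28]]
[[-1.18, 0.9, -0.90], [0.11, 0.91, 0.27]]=a @ [[-2.88,2.20,-2.20], [0.38,3.25,0.96]]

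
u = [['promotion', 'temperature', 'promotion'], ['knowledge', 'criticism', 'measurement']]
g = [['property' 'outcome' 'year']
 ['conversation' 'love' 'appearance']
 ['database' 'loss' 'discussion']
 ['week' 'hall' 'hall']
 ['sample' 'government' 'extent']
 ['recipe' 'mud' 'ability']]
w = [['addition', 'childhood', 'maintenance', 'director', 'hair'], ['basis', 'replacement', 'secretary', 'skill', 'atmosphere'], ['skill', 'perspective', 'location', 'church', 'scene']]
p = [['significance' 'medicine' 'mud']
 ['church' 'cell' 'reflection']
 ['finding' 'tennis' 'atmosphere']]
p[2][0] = 'finding'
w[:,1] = ['childhood', 'replacement', 'perspective']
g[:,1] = ['outcome', 'love', 'loss', 'hall', 'government', 'mud']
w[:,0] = ['addition', 'basis', 'skill']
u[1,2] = 'measurement'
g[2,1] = 'loss'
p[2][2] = 'atmosphere'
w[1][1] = 'replacement'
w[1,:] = ['basis', 'replacement', 'secretary', 'skill', 'atmosphere']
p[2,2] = 'atmosphere'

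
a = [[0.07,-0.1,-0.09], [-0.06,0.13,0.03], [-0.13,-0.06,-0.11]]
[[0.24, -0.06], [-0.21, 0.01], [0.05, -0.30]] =a @ [[0.83,  1.13], [-1.02,  0.34], [-0.88,  1.19]]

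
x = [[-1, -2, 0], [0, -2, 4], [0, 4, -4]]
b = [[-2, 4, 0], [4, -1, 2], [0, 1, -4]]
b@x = [[2, -4, 16], [-4, 2, -12], [0, -18, 20]]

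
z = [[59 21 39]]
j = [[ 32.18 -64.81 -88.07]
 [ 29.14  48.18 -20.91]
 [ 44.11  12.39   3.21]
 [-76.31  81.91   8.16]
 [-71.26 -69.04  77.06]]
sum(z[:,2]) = 39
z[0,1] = 21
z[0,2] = 39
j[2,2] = 3.21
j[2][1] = 12.39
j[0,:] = [32.18, -64.81, -88.07]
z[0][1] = 21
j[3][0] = -76.31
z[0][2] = 39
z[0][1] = 21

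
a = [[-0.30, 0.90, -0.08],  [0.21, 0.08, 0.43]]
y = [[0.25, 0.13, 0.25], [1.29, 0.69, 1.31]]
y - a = [[0.55, -0.77, 0.33],  [1.08, 0.61, 0.88]]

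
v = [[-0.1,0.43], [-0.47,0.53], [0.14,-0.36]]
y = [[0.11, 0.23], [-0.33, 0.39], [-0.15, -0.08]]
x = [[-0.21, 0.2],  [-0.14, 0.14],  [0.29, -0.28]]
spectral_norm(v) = 0.90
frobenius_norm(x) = 0.53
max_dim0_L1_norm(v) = 1.32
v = x + y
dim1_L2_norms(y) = [0.25, 0.51, 0.17]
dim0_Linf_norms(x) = [0.29, 0.28]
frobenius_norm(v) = 0.92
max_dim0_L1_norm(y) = 0.7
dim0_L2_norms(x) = [0.38, 0.37]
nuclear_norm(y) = 0.81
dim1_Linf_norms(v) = [0.43, 0.53, 0.36]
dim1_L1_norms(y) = [0.34, 0.72, 0.23]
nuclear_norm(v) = 1.10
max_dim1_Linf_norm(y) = 0.39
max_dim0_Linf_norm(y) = 0.39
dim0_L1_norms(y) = [0.59, 0.7]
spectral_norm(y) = 0.52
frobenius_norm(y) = 0.60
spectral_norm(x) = 0.53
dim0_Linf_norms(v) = [0.47, 0.53]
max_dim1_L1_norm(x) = 0.57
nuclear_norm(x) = 0.54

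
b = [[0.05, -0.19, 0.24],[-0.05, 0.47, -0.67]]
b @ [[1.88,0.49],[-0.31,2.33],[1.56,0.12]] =[[0.53, -0.39], [-1.28, 0.99]]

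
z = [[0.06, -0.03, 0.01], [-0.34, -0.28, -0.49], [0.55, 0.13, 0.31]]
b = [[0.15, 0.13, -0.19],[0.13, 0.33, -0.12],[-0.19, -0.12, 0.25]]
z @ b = [[0.00, -0.00, -0.01], [0.01, -0.08, -0.02], [0.04, 0.08, -0.04]]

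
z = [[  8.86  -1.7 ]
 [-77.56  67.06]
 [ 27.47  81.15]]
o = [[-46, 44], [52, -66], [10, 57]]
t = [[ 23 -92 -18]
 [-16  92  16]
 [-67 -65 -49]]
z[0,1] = -1.7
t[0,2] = -18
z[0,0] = 8.86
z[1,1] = 67.06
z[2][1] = 81.15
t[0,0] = 23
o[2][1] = 57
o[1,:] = [52, -66]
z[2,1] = 81.15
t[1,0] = -16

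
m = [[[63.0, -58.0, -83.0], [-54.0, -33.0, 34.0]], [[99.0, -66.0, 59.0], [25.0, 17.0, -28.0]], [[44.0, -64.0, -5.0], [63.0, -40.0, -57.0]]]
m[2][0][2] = -5.0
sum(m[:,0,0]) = 206.0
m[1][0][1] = -66.0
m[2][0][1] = -64.0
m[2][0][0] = 44.0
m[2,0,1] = -64.0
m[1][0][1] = -66.0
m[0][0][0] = 63.0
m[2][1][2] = -57.0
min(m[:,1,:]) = -57.0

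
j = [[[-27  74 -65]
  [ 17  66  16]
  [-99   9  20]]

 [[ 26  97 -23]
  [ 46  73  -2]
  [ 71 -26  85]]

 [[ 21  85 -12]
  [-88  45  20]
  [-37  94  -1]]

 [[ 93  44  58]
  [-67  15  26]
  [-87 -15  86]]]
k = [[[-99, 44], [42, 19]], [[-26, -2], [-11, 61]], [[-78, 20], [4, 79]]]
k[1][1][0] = -11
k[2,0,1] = 20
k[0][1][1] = 19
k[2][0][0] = -78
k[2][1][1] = 79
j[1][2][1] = -26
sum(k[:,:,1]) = 221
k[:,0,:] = [[-99, 44], [-26, -2], [-78, 20]]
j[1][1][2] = -2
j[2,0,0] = 21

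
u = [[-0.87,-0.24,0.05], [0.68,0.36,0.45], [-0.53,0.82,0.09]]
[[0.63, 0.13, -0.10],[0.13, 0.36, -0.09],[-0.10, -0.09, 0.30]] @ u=[[-0.41,-0.19,0.08],[0.18,0.02,0.16],[-0.13,0.24,-0.02]]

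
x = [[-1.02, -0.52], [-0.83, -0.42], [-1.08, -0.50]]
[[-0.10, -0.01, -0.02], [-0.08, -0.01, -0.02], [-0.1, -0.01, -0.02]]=x @ [[0.05,  0.01,  0.02],[0.1,  -0.00,  -0.00]]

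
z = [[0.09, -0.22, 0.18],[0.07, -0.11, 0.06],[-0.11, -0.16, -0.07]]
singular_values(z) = [0.33, 0.2, 0.03]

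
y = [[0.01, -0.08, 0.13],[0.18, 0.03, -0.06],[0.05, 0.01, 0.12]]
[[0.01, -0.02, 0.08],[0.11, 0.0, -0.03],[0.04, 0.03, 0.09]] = y@[[0.63, -0.01, 0.06], [-0.01, 0.56, 0.17], [0.06, 0.17, 0.71]]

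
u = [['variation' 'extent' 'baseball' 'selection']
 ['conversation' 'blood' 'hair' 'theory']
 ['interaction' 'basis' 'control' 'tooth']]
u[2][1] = 'basis'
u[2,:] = ['interaction', 'basis', 'control', 'tooth']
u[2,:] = ['interaction', 'basis', 'control', 'tooth']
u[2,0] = 'interaction'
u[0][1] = 'extent'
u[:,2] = ['baseball', 'hair', 'control']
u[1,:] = ['conversation', 'blood', 'hair', 'theory']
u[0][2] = 'baseball'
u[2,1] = 'basis'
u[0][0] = 'variation'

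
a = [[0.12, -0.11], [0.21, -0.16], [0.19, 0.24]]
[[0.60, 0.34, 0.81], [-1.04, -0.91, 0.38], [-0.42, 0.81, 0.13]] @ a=[[0.3, 0.07],  [-0.24, 0.35],  [0.14, -0.05]]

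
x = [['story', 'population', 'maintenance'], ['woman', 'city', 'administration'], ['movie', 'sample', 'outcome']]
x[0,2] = 'maintenance'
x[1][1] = 'city'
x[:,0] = ['story', 'woman', 'movie']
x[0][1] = 'population'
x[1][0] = 'woman'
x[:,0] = ['story', 'woman', 'movie']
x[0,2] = 'maintenance'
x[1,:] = ['woman', 'city', 'administration']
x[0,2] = 'maintenance'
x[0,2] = 'maintenance'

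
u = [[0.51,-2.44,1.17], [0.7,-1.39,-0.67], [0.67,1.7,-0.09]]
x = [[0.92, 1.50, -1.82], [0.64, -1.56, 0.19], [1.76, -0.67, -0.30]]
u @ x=[[0.97, 3.79, -1.74], [-1.42, 3.67, -1.34], [1.55, -1.59, -0.87]]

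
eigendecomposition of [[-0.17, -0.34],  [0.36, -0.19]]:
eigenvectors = [[(0.02+0.7j), (0.02-0.7j)], [(0.72+0j), (0.72-0j)]]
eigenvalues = [(-0.18+0.35j), (-0.18-0.35j)]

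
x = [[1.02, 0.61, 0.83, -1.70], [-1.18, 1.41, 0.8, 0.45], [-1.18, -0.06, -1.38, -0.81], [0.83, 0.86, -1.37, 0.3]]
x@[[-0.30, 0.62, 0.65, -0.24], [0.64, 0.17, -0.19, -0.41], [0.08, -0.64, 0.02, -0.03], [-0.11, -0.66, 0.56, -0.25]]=[[0.34, 1.33, -0.39, -0.09], [1.27, -1.30, -0.77, -0.43], [0.29, 0.68, -1.24, 0.55], [0.16, 1.34, 0.52, -0.59]]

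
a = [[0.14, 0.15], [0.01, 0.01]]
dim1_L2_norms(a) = [0.21, 0.01]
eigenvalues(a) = [0.15, -0.0]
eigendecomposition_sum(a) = [[0.14, 0.15], [0.01, 0.01]] + [[-0.00, 0.0], [0.0, -0.0]]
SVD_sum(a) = [[0.14,0.15], [0.01,0.01]] + [[-0.00, 0.0], [0.0, -0.00]]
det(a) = -0.00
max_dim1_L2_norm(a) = 0.21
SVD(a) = [[-1.0, -0.07], [-0.07, 1.00]] @ diag([0.20566906328385745, 0.00048621799702555776]) @ [[-0.68, -0.73], [0.73, -0.68]]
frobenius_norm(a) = 0.21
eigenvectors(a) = [[1.0,-0.73], [0.07,0.68]]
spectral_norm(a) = 0.21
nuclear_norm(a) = 0.21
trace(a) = 0.15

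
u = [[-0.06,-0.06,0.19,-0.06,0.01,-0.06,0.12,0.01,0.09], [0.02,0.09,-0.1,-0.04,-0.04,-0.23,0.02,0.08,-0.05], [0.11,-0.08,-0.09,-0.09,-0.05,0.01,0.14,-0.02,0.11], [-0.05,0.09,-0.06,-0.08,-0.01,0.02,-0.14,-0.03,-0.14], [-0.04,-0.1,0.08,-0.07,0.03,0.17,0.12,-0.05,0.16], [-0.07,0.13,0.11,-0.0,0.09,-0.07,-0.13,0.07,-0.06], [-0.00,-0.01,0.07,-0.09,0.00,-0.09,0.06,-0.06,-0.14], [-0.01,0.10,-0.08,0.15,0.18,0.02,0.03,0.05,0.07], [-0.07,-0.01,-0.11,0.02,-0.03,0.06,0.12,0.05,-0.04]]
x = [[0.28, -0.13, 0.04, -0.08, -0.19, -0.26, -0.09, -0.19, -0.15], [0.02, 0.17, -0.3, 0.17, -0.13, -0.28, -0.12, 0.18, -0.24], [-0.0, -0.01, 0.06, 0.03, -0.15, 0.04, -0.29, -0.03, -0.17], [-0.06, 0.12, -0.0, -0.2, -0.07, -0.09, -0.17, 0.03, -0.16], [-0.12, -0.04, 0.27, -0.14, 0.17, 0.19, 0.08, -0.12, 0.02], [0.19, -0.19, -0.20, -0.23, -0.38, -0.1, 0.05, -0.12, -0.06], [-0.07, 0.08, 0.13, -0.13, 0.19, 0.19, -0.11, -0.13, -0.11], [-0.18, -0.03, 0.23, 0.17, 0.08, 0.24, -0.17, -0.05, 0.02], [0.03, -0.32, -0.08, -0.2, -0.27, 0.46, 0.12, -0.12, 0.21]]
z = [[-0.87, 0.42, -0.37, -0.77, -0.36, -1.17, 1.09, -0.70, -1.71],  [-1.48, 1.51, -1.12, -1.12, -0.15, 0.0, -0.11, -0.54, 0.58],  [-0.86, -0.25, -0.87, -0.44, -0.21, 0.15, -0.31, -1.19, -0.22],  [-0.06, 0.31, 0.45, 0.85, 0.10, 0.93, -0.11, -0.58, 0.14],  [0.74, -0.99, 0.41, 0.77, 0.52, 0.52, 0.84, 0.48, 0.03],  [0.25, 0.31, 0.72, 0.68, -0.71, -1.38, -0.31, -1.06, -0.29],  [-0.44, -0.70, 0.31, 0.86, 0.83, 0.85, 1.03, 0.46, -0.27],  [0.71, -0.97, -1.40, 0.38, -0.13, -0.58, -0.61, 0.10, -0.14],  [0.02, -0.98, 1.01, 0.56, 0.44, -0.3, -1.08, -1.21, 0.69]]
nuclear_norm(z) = 16.63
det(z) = -15.07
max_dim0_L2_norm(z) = 2.47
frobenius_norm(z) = 6.63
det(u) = -0.00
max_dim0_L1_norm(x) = 1.85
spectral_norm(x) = 0.95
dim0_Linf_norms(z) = [1.48, 1.51, 1.4, 1.12, 0.83, 1.38, 1.09, 1.21, 1.71]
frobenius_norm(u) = 0.79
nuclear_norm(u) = 1.94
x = z @ u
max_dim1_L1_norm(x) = 1.81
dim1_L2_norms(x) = [0.52, 0.59, 0.38, 0.36, 0.44, 0.58, 0.4, 0.46, 0.71]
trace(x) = 0.43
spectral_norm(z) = 4.05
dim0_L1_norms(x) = [0.95, 1.09, 1.31, 1.35, 1.63, 1.85, 1.2, 0.97, 1.14]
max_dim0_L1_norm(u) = 0.89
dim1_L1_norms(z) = [7.46, 6.61, 4.5, 3.53, 5.3, 5.71, 5.75, 5.02, 6.29]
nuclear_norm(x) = 3.47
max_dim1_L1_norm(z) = 7.46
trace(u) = -0.11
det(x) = 0.00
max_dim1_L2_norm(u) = 0.31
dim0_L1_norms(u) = [0.43, 0.67, 0.89, 0.6, 0.44, 0.73, 0.88, 0.42, 0.86]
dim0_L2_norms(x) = [0.41, 0.46, 0.53, 0.48, 0.61, 0.71, 0.45, 0.36, 0.44]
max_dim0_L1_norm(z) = 6.66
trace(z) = 1.58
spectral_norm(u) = 0.49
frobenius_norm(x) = 1.52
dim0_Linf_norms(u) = [0.11, 0.13, 0.19, 0.15, 0.18, 0.23, 0.14, 0.08, 0.16]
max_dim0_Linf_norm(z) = 1.71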